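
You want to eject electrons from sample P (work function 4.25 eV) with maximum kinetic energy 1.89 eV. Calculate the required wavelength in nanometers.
201.93 nm

From Einstein's equation: KE_max = hc/λ - φ

Rearranging for λ:
hc/λ = KE_max + φ
λ = hc/(KE_max + φ)

Required photon energy:
E_photon = KE_max + φ = 1.89 + 4.25 = 6.14 eV

Required wavelength:
λ = hc/E_photon = (6.626×10⁻³⁴)(3×10⁸) / (6.14 × 1.602×10⁻¹⁹)
λ = 201.93 nm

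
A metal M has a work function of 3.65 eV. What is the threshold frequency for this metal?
8.8257e+14 Hz

The threshold frequency is when the photon energy equals the work function:
hf₀ = φ

Solving for f₀:
f₀ = φ/h = (3.65 eV × 1.602×10⁻¹⁹ J/eV) / (6.626×10⁻³⁴ J·s)
f₀ = 8.8257e+14 Hz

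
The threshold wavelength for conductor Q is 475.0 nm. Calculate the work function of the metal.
2.61 eV

At the threshold wavelength, photon energy equals work function:
φ = hc/λ₀

Calculating:
φ = (6.626×10⁻³⁴ J·s)(3×10⁸ m/s) / (475.0×10⁻⁹ m)
φ = 2.61 eV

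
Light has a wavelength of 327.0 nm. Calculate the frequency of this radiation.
9.1680e+14 Hz

Using the wave equation: c = fλ

Solving for frequency:
f = c/λ = (3×10⁸ m/s) / (327.0×10⁻⁹ m)
f = 9.1680e+14 Hz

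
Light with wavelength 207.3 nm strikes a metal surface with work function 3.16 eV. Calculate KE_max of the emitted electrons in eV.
2.8209 eV

Using Einstein's photoelectric equation: KE_max = hf - φ = hc/λ - φ

First, calculate the photon energy:
E_photon = hc/λ = (6.626×10⁻³⁴ J·s)(3×10⁸ m/s) / (207.3×10⁻⁹ m)
E_photon = 5.9809 eV

Then, the maximum kinetic energy:
KE_max = E_photon - φ = 5.9809 eV - 3.16 eV = 2.8209 eV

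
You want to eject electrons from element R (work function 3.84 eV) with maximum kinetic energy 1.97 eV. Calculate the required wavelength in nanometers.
213.40 nm

From Einstein's equation: KE_max = hc/λ - φ

Rearranging for λ:
hc/λ = KE_max + φ
λ = hc/(KE_max + φ)

Required photon energy:
E_photon = KE_max + φ = 1.97 + 3.84 = 5.81 eV

Required wavelength:
λ = hc/E_photon = (6.626×10⁻³⁴)(3×10⁸) / (5.81 × 1.602×10⁻¹⁹)
λ = 213.40 nm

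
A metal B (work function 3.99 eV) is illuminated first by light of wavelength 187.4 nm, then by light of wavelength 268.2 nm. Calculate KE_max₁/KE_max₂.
4.1497

Using Einstein's equation: KE_max = hc/λ - φ

For λ₁ = 187.4 nm:
E₁ = hc/λ₁ = 6.6160 eV
KE₁ = E₁ - φ = 6.6160 - 3.99 = 2.6260 eV

For λ₂ = 268.2 nm:
E₂ = hc/λ₂ = 4.6228 eV
KE₂ = E₂ - φ = 4.6228 - 3.99 = 0.6328 eV

Ratio: KE₁/KE₂ = 2.6260/0.6328 = 4.1497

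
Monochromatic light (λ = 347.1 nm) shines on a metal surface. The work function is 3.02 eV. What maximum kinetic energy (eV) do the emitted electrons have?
0.5520 eV

Using Einstein's photoelectric equation: KE_max = hf - φ = hc/λ - φ

First, calculate the photon energy:
E_photon = hc/λ = (6.626×10⁻³⁴ J·s)(3×10⁸ m/s) / (347.1×10⁻⁹ m)
E_photon = 3.5720 eV

Then, the maximum kinetic energy:
KE_max = E_photon - φ = 3.5720 eV - 3.02 eV = 0.5520 eV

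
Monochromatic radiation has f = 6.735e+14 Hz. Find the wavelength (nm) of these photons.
445.13 nm

Using the wave equation: c = fλ

Solving for wavelength:
λ = c/f = (3×10⁸ m/s) / (6.735e+14 Hz)
λ = 445.13 nm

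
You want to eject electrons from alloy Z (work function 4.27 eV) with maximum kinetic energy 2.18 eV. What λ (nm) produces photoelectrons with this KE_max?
192.22 nm

From Einstein's equation: KE_max = hc/λ - φ

Rearranging for λ:
hc/λ = KE_max + φ
λ = hc/(KE_max + φ)

Required photon energy:
E_photon = KE_max + φ = 2.18 + 4.27 = 6.45 eV

Required wavelength:
λ = hc/E_photon = (6.626×10⁻³⁴)(3×10⁸) / (6.45 × 1.602×10⁻¹⁹)
λ = 192.22 nm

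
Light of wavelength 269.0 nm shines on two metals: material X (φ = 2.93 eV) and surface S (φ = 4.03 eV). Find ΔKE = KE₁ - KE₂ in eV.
1.1000 eV

Using KE_max = hc/λ - φ for each metal:

Photon energy: E = hc/λ = 4.6091 eV

For material X (φ₁ = 2.93 eV):
KE₁ = E - φ₁ = 4.6091 - 2.93 = 1.6791 eV

For surface S (φ₂ = 4.03 eV):
KE₂ = E - φ₂ = 4.6091 - 4.03 = 0.5791 eV

Difference:
ΔKE = KE₁ - KE₂ = 1.6791 - 0.5791 = 1.1000 eV

Note: The difference equals the difference in work functions: 4.03 - 2.93 = 1.10 eV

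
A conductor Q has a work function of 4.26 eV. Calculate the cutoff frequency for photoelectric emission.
1.0301e+15 Hz

The threshold frequency is when the photon energy equals the work function:
hf₀ = φ

Solving for f₀:
f₀ = φ/h = (4.26 eV × 1.602×10⁻¹⁹ J/eV) / (6.626×10⁻³⁴ J·s)
f₀ = 1.0301e+15 Hz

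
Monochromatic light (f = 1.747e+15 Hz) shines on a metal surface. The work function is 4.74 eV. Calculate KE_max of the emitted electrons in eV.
2.4850 eV

Using Einstein's photoelectric equation: KE_max = hf - φ

First, calculate the photon energy:
E_photon = hf = (6.626×10⁻³⁴ J·s)(1.747e+15 Hz)
E_photon = 7.2250 eV

Then, the maximum kinetic energy:
KE_max = E_photon - φ = 7.2250 eV - 4.74 eV = 2.4850 eV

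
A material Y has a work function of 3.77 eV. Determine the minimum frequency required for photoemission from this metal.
9.1158e+14 Hz

The threshold frequency is when the photon energy equals the work function:
hf₀ = φ

Solving for f₀:
f₀ = φ/h = (3.77 eV × 1.602×10⁻¹⁹ J/eV) / (6.626×10⁻³⁴ J·s)
f₀ = 9.1158e+14 Hz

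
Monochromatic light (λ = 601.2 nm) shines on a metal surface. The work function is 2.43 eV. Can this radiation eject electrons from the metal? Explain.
No

For photoemission, the photon energy must exceed the work function.

Photon energy: E = hc/λ = 2.0623 eV
Work function: φ = 2.43 eV

Since E_photon (2.0623 eV) < φ (2.43 eV), photoemission will NOT occur.
The threshold wavelength is λ₀ = hc/φ = 510.2 nm.
Since 601.2 nm > 510.2 nm, the photons lack sufficient energy.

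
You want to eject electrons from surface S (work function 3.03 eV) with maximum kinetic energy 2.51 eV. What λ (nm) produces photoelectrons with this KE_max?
223.80 nm

From Einstein's equation: KE_max = hc/λ - φ

Rearranging for λ:
hc/λ = KE_max + φ
λ = hc/(KE_max + φ)

Required photon energy:
E_photon = KE_max + φ = 2.51 + 3.03 = 5.54 eV

Required wavelength:
λ = hc/E_photon = (6.626×10⁻³⁴)(3×10⁸) / (5.54 × 1.602×10⁻¹⁹)
λ = 223.80 nm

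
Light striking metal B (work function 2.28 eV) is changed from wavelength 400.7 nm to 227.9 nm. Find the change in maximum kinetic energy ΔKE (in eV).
2.3461 eV

Using Einstein's equation: KE_max = hc/λ - φ

For λ₁ = 400.7 nm:
KE₁ = hc/λ₁ - φ = 3.0942 - 2.28 = 0.8142 eV

For λ₂ = 227.9 nm:
KE₂ = hc/λ₂ - φ = 5.4403 - 2.28 = 3.1603 eV

Change in KE:
ΔKE = KE₂ - KE₁ = 3.1603 - 0.8142 = 2.3461 eV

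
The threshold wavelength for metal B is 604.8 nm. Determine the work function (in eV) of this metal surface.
2.05 eV

At the threshold wavelength, photon energy equals work function:
φ = hc/λ₀

Calculating:
φ = (6.626×10⁻³⁴ J·s)(3×10⁸ m/s) / (604.8×10⁻⁹ m)
φ = 2.05 eV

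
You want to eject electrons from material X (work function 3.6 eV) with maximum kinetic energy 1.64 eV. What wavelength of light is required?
236.61 nm

From Einstein's equation: KE_max = hc/λ - φ

Rearranging for λ:
hc/λ = KE_max + φ
λ = hc/(KE_max + φ)

Required photon energy:
E_photon = KE_max + φ = 1.64 + 3.6 = 5.24 eV

Required wavelength:
λ = hc/E_photon = (6.626×10⁻³⁴)(3×10⁸) / (5.24 × 1.602×10⁻¹⁹)
λ = 236.61 nm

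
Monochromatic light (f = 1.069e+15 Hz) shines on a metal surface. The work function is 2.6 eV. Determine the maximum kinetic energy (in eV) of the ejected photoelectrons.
1.8210 eV

Using Einstein's photoelectric equation: KE_max = hf - φ

First, calculate the photon energy:
E_photon = hf = (6.626×10⁻³⁴ J·s)(1.069e+15 Hz)
E_photon = 4.4210 eV

Then, the maximum kinetic energy:
KE_max = E_photon - φ = 4.4210 eV - 2.6 eV = 1.8210 eV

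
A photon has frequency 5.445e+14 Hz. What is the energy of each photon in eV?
2.2519 eV

Using E = hf:

E = hf = (6.626×10⁻³⁴ J·s)(5.445e+14 Hz)
E = 2.2519 eV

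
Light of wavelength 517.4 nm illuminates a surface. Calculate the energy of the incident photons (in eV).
2.3963 eV

Using E = hf = hc/λ:

E = hc/λ = (6.626×10⁻³⁴ J·s)(3×10⁸ m/s) / (517.4×10⁻⁹ m)
E = 2.3963 eV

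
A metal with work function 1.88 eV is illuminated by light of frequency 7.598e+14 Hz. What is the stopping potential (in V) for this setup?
1.2623 V

The stopping potential V_s satisfies: eV_s = KE_max

First, find KE_max using Einstein's equation:
E_photon = hf = (6.626×10⁻³⁴ J·s)(7.598e+14 Hz) = 3.1423 eV
KE_max = E_photon - φ = 3.1423 - 1.88 = 1.2623 eV

Since eV_s = KE_max:
V_s = KE_max/e = 1.2623 V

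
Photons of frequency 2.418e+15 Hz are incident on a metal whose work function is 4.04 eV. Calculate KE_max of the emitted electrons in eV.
5.9600 eV

Using Einstein's photoelectric equation: KE_max = hf - φ

First, calculate the photon energy:
E_photon = hf = (6.626×10⁻³⁴ J·s)(2.418e+15 Hz)
E_photon = 10.0000 eV

Then, the maximum kinetic energy:
KE_max = E_photon - φ = 10.0000 eV - 4.04 eV = 5.9600 eV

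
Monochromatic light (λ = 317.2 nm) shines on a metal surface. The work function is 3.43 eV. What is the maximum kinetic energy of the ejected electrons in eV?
0.4787 eV

Using Einstein's photoelectric equation: KE_max = hf - φ = hc/λ - φ

First, calculate the photon energy:
E_photon = hc/λ = (6.626×10⁻³⁴ J·s)(3×10⁸ m/s) / (317.2×10⁻⁹ m)
E_photon = 3.9087 eV

Then, the maximum kinetic energy:
KE_max = E_photon - φ = 3.9087 eV - 3.43 eV = 0.4787 eV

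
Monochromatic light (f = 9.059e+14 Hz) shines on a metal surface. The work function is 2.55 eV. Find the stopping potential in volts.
1.1965 V

The stopping potential V_s satisfies: eV_s = KE_max

First, find KE_max using Einstein's equation:
E_photon = hf = (6.626×10⁻³⁴ J·s)(9.059e+14 Hz) = 3.7465 eV
KE_max = E_photon - φ = 3.7465 - 2.55 = 1.1965 eV

Since eV_s = KE_max:
V_s = KE_max/e = 1.1965 V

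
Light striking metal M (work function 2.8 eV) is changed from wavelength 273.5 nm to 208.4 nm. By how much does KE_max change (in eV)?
1.4161 eV

Using Einstein's equation: KE_max = hc/λ - φ

For λ₁ = 273.5 nm:
KE₁ = hc/λ₁ - φ = 4.5332 - 2.8 = 1.7332 eV

For λ₂ = 208.4 nm:
KE₂ = hc/λ₂ - φ = 5.9493 - 2.8 = 3.1493 eV

Change in KE:
ΔKE = KE₂ - KE₁ = 3.1493 - 1.7332 = 1.4161 eV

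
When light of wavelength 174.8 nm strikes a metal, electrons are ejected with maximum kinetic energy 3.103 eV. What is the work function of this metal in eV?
3.99 eV

From Einstein's photoelectric equation: KE_max = hf - φ = hc/λ - φ

Rearranging for φ:
φ = hc/λ - KE_max

Calculate photon energy:
E_photon = hc/λ = 7.0929 eV

Therefore:
φ = 7.0929 - 3.103 = 3.99 eV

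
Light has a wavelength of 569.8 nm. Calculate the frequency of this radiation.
5.2614e+14 Hz

Using the wave equation: c = fλ

Solving for frequency:
f = c/λ = (3×10⁸ m/s) / (569.8×10⁻⁹ m)
f = 5.2614e+14 Hz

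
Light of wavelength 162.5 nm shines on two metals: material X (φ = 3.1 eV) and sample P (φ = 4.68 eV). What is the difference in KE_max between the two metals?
1.5800 eV

Using KE_max = hc/λ - φ for each metal:

Photon energy: E = hc/λ = 7.6298 eV

For material X (φ₁ = 3.1 eV):
KE₁ = E - φ₁ = 7.6298 - 3.1 = 4.5298 eV

For sample P (φ₂ = 4.68 eV):
KE₂ = E - φ₂ = 7.6298 - 4.68 = 2.9498 eV

Difference:
ΔKE = KE₁ - KE₂ = 4.5298 - 2.9498 = 1.5800 eV

Note: The difference equals the difference in work functions: 4.68 - 3.1 = 1.58 eV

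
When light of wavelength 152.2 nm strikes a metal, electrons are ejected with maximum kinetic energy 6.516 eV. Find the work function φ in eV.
1.63 eV

From Einstein's photoelectric equation: KE_max = hf - φ = hc/λ - φ

Rearranging for φ:
φ = hc/λ - KE_max

Calculate photon energy:
E_photon = hc/λ = 8.1461 eV

Therefore:
φ = 8.1461 - 6.516 = 1.63 eV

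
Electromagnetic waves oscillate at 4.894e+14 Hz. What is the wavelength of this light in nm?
612.57 nm

Using the wave equation: c = fλ

Solving for wavelength:
λ = c/f = (3×10⁸ m/s) / (4.894e+14 Hz)
λ = 612.57 nm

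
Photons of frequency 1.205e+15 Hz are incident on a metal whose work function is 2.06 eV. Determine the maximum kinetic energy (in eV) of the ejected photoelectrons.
2.9235 eV

Using Einstein's photoelectric equation: KE_max = hf - φ

First, calculate the photon energy:
E_photon = hf = (6.626×10⁻³⁴ J·s)(1.205e+15 Hz)
E_photon = 4.9835 eV

Then, the maximum kinetic energy:
KE_max = E_photon - φ = 4.9835 eV - 2.06 eV = 2.9235 eV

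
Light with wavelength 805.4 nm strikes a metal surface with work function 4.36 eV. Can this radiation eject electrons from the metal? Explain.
No

For photoemission, the photon energy must exceed the work function.

Photon energy: E = hc/λ = 1.5394 eV
Work function: φ = 4.36 eV

Since E_photon (1.5394 eV) < φ (4.36 eV), photoemission will NOT occur.
The threshold wavelength is λ₀ = hc/φ = 284.4 nm.
Since 805.4 nm > 284.4 nm, the photons lack sufficient energy.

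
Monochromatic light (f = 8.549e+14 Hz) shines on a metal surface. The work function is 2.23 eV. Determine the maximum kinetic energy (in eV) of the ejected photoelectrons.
1.3056 eV

Using Einstein's photoelectric equation: KE_max = hf - φ

First, calculate the photon energy:
E_photon = hf = (6.626×10⁻³⁴ J·s)(8.549e+14 Hz)
E_photon = 3.5356 eV

Then, the maximum kinetic energy:
KE_max = E_photon - φ = 3.5356 eV - 2.23 eV = 1.3056 eV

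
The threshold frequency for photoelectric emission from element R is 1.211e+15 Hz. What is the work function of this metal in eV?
5.01 eV

At the threshold frequency, photon energy equals work function:
φ = hf₀

Calculating:
φ = (6.626×10⁻³⁴ J·s)(1.211e+15 Hz)
φ = 5.01 eV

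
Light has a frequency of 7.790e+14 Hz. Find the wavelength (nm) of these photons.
384.84 nm

Using the wave equation: c = fλ

Solving for wavelength:
λ = c/f = (3×10⁸ m/s) / (7.790e+14 Hz)
λ = 384.84 nm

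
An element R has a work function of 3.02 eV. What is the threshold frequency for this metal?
7.3023e+14 Hz

The threshold frequency is when the photon energy equals the work function:
hf₀ = φ

Solving for f₀:
f₀ = φ/h = (3.02 eV × 1.602×10⁻¹⁹ J/eV) / (6.626×10⁻³⁴ J·s)
f₀ = 7.3023e+14 Hz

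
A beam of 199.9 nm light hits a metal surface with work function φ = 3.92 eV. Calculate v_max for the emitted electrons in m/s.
8.9601e+05 m/s

First, find the maximum kinetic energy:
E_photon = hc/λ = 6.2023 eV
KE_max = E_photon - φ = 6.2023 - 3.92 = 2.2823 eV

Convert to Joules: KE_max = 2.2823 × 1.602×10⁻¹⁹ J = 3.6567e-19 J

Then use KE = ½mv² to find velocity:
v = √(2·KE/m) = √(2 × 3.6567e-19 J / 9.109e-31 kg)
v = 8.9601e+05 m/s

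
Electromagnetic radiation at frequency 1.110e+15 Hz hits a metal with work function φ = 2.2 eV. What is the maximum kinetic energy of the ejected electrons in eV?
2.3906 eV

Using Einstein's photoelectric equation: KE_max = hf - φ

First, calculate the photon energy:
E_photon = hf = (6.626×10⁻³⁴ J·s)(1.110e+15 Hz)
E_photon = 4.5906 eV

Then, the maximum kinetic energy:
KE_max = E_photon - φ = 4.5906 eV - 2.2 eV = 2.3906 eV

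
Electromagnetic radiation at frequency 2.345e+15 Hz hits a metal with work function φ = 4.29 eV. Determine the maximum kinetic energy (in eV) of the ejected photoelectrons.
5.4081 eV

Using Einstein's photoelectric equation: KE_max = hf - φ

First, calculate the photon energy:
E_photon = hf = (6.626×10⁻³⁴ J·s)(2.345e+15 Hz)
E_photon = 9.6981 eV

Then, the maximum kinetic energy:
KE_max = E_photon - φ = 9.6981 eV - 4.29 eV = 5.4081 eV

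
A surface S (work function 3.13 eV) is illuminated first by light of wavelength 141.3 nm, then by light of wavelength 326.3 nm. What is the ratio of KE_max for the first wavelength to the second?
8.4285

Using Einstein's equation: KE_max = hc/λ - φ

For λ₁ = 141.3 nm:
E₁ = hc/λ₁ = 8.7745 eV
KE₁ = E₁ - φ = 8.7745 - 3.13 = 5.6445 eV

For λ₂ = 326.3 nm:
E₂ = hc/λ₂ = 3.7997 eV
KE₂ = E₂ - φ = 3.7997 - 3.13 = 0.6697 eV

Ratio: KE₁/KE₂ = 5.6445/0.6697 = 8.4285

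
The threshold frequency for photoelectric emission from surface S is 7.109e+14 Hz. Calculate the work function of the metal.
2.94 eV

At the threshold frequency, photon energy equals work function:
φ = hf₀

Calculating:
φ = (6.626×10⁻³⁴ J·s)(7.109e+14 Hz)
φ = 2.94 eV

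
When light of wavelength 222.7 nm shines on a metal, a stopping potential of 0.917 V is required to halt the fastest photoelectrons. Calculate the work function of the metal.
4.65 eV

The stopping potential gives the maximum kinetic energy: KE_max = eV_s = 0.917 eV

From Einstein's photoelectric equation: KE_max = hc/λ - φ
Rearranging: φ = hc/λ - KE_max

Calculate photon energy:
E_photon = hc/λ = (6.626×10⁻³⁴ J·s)(3×10⁸ m/s) / (222.7×10⁻⁹ m) = 5.5673 eV

Therefore:
φ = 5.5673 - 0.917 = 4.65 eV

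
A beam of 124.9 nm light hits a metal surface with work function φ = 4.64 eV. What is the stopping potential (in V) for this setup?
5.2867 V

The stopping potential V_s satisfies: eV_s = KE_max

First, find KE_max using Einstein's equation:
E_photon = hc/λ = 9.9267 eV
KE_max = E_photon - φ = 9.9267 - 4.64 = 5.2867 eV

Since eV_s = KE_max:
V_s = KE_max/e = 5.2867 V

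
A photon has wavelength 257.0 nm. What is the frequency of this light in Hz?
1.1665e+15 Hz

Using the wave equation: c = fλ

Solving for frequency:
f = c/λ = (3×10⁸ m/s) / (257.0×10⁻⁹ m)
f = 1.1665e+15 Hz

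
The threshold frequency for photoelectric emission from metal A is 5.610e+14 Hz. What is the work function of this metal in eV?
2.32 eV

At the threshold frequency, photon energy equals work function:
φ = hf₀

Calculating:
φ = (6.626×10⁻³⁴ J·s)(5.610e+14 Hz)
φ = 2.32 eV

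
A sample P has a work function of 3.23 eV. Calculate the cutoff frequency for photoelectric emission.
7.8101e+14 Hz

The threshold frequency is when the photon energy equals the work function:
hf₀ = φ

Solving for f₀:
f₀ = φ/h = (3.23 eV × 1.602×10⁻¹⁹ J/eV) / (6.626×10⁻³⁴ J·s)
f₀ = 7.8101e+14 Hz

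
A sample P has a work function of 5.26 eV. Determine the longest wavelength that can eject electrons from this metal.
235.71 nm

The threshold wavelength is when the photon energy equals the work function:
hc/λ₀ = φ

Solving for λ₀:
λ₀ = hc/φ = (6.626×10⁻³⁴ J·s)(3×10⁸ m/s) / (5.26 eV × 1.602×10⁻¹⁹ J/eV)
λ₀ = 235.71 nm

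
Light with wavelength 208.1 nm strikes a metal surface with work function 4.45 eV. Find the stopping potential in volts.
1.5079 V

The stopping potential V_s satisfies: eV_s = KE_max

First, find KE_max using Einstein's equation:
E_photon = hc/λ = 5.9579 eV
KE_max = E_photon - φ = 5.9579 - 4.45 = 1.5079 eV

Since eV_s = KE_max:
V_s = KE_max/e = 1.5079 V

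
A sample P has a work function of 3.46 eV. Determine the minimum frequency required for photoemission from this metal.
8.3662e+14 Hz

The threshold frequency is when the photon energy equals the work function:
hf₀ = φ

Solving for f₀:
f₀ = φ/h = (3.46 eV × 1.602×10⁻¹⁹ J/eV) / (6.626×10⁻³⁴ J·s)
f₀ = 8.3662e+14 Hz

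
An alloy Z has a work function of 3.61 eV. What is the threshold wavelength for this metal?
343.45 nm

The threshold wavelength is when the photon energy equals the work function:
hc/λ₀ = φ

Solving for λ₀:
λ₀ = hc/φ = (6.626×10⁻³⁴ J·s)(3×10⁸ m/s) / (3.61 eV × 1.602×10⁻¹⁹ J/eV)
λ₀ = 343.45 nm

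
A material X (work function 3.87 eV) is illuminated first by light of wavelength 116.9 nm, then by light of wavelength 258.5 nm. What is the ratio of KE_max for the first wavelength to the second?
7.2720

Using Einstein's equation: KE_max = hc/λ - φ

For λ₁ = 116.9 nm:
E₁ = hc/λ₁ = 10.6060 eV
KE₁ = E₁ - φ = 10.6060 - 3.87 = 6.7360 eV

For λ₂ = 258.5 nm:
E₂ = hc/λ₂ = 4.7963 eV
KE₂ = E₂ - φ = 4.7963 - 3.87 = 0.9263 eV

Ratio: KE₁/KE₂ = 6.7360/0.9263 = 7.2720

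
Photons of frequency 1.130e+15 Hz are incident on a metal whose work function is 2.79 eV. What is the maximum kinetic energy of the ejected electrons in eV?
1.8833 eV

Using Einstein's photoelectric equation: KE_max = hf - φ

First, calculate the photon energy:
E_photon = hf = (6.626×10⁻³⁴ J·s)(1.130e+15 Hz)
E_photon = 4.6733 eV

Then, the maximum kinetic energy:
KE_max = E_photon - φ = 4.6733 eV - 2.79 eV = 1.8833 eV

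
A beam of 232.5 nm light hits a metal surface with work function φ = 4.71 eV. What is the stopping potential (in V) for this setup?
0.6227 V

The stopping potential V_s satisfies: eV_s = KE_max

First, find KE_max using Einstein's equation:
E_photon = hc/λ = 5.3327 eV
KE_max = E_photon - φ = 5.3327 - 4.71 = 0.6227 eV

Since eV_s = KE_max:
V_s = KE_max/e = 0.6227 V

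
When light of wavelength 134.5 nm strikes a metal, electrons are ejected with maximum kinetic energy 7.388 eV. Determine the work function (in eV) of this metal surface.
1.83 eV

From Einstein's photoelectric equation: KE_max = hf - φ = hc/λ - φ

Rearranging for φ:
φ = hc/λ - KE_max

Calculate photon energy:
E_photon = hc/λ = 9.2182 eV

Therefore:
φ = 9.2182 - 7.388 = 1.83 eV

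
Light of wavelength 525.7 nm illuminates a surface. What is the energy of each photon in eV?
2.3585 eV

Using E = hf = hc/λ:

E = hc/λ = (6.626×10⁻³⁴ J·s)(3×10⁸ m/s) / (525.7×10⁻⁹ m)
E = 2.3585 eV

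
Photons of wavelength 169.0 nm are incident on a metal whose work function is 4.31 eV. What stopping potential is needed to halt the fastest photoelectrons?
3.0263 V

The stopping potential V_s satisfies: eV_s = KE_max

First, find KE_max using Einstein's equation:
E_photon = hc/λ = 7.3363 eV
KE_max = E_photon - φ = 7.3363 - 4.31 = 3.0263 eV

Since eV_s = KE_max:
V_s = KE_max/e = 3.0263 V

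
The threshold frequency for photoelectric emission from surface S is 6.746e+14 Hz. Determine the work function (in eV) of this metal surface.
2.79 eV

At the threshold frequency, photon energy equals work function:
φ = hf₀

Calculating:
φ = (6.626×10⁻³⁴ J·s)(6.746e+14 Hz)
φ = 2.79 eV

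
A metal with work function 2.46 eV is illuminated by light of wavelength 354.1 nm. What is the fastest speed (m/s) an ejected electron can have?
6.0525e+05 m/s

First, find the maximum kinetic energy:
E_photon = hc/λ = 3.5014 eV
KE_max = E_photon - φ = 3.5014 - 2.46 = 1.0414 eV

Convert to Joules: KE_max = 1.0414 × 1.602×10⁻¹⁹ J = 1.6685e-19 J

Then use KE = ½mv² to find velocity:
v = √(2·KE/m) = √(2 × 1.6685e-19 J / 9.109e-31 kg)
v = 6.0525e+05 m/s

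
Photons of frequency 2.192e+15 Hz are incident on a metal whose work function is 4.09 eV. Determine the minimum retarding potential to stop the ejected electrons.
4.9754 V

The stopping potential V_s satisfies: eV_s = KE_max

First, find KE_max using Einstein's equation:
E_photon = hf = (6.626×10⁻³⁴ J·s)(2.192e+15 Hz) = 9.0654 eV
KE_max = E_photon - φ = 9.0654 - 4.09 = 4.9754 eV

Since eV_s = KE_max:
V_s = KE_max/e = 4.9754 V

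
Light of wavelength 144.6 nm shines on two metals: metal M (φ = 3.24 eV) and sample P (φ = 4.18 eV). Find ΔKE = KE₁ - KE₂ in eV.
0.9400 eV

Using KE_max = hc/λ - φ for each metal:

Photon energy: E = hc/λ = 8.5743 eV

For metal M (φ₁ = 3.24 eV):
KE₁ = E - φ₁ = 8.5743 - 3.24 = 5.3343 eV

For sample P (φ₂ = 4.18 eV):
KE₂ = E - φ₂ = 8.5743 - 4.18 = 4.3943 eV

Difference:
ΔKE = KE₁ - KE₂ = 5.3343 - 4.3943 = 0.9400 eV

Note: The difference equals the difference in work functions: 4.18 - 3.24 = 0.94 eV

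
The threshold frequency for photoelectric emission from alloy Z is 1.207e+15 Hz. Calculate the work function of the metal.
4.99 eV

At the threshold frequency, photon energy equals work function:
φ = hf₀

Calculating:
φ = (6.626×10⁻³⁴ J·s)(1.207e+15 Hz)
φ = 4.99 eV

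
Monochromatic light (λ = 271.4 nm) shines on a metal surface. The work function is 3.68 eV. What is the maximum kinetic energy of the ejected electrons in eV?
0.8883 eV

Using Einstein's photoelectric equation: KE_max = hf - φ = hc/λ - φ

First, calculate the photon energy:
E_photon = hc/λ = (6.626×10⁻³⁴ J·s)(3×10⁸ m/s) / (271.4×10⁻⁹ m)
E_photon = 4.5683 eV

Then, the maximum kinetic energy:
KE_max = E_photon - φ = 4.5683 eV - 3.68 eV = 0.8883 eV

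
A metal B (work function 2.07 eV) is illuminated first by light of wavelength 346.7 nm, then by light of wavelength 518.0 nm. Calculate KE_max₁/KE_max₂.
4.6555

Using Einstein's equation: KE_max = hc/λ - φ

For λ₁ = 346.7 nm:
E₁ = hc/λ₁ = 3.5761 eV
KE₁ = E₁ - φ = 3.5761 - 2.07 = 1.5061 eV

For λ₂ = 518.0 nm:
E₂ = hc/λ₂ = 2.3935 eV
KE₂ = E₂ - φ = 2.3935 - 2.07 = 0.3235 eV

Ratio: KE₁/KE₂ = 1.5061/0.3235 = 4.6555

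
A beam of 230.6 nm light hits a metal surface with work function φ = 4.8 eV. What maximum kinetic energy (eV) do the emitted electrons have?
0.5766 eV

Using Einstein's photoelectric equation: KE_max = hf - φ = hc/λ - φ

First, calculate the photon energy:
E_photon = hc/λ = (6.626×10⁻³⁴ J·s)(3×10⁸ m/s) / (230.6×10⁻⁹ m)
E_photon = 5.3766 eV

Then, the maximum kinetic energy:
KE_max = E_photon - φ = 5.3766 eV - 4.8 eV = 0.5766 eV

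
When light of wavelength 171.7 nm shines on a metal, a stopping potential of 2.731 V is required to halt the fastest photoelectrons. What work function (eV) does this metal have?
4.49 eV

The stopping potential gives the maximum kinetic energy: KE_max = eV_s = 2.731 eV

From Einstein's photoelectric equation: KE_max = hc/λ - φ
Rearranging: φ = hc/λ - KE_max

Calculate photon energy:
E_photon = hc/λ = (6.626×10⁻³⁴ J·s)(3×10⁸ m/s) / (171.7×10⁻⁹ m) = 7.2210 eV

Therefore:
φ = 7.2210 - 2.731 = 4.49 eV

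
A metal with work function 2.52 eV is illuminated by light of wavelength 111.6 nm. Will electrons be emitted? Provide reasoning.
Yes

For photoemission, the photon energy must exceed the work function.

Photon energy: E = hc/λ = 11.1097 eV
Work function: φ = 2.52 eV

Since E_photon (11.1097 eV) > φ (2.52 eV), photoemission WILL occur.
The threshold wavelength is λ₀ = hc/φ = 492.0 nm.
Since 111.6 nm < 492.0 nm, the light has sufficient energy.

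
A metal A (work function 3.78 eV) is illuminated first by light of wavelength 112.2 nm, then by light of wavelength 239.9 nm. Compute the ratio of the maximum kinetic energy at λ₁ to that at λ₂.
5.2373

Using Einstein's equation: KE_max = hc/λ - φ

For λ₁ = 112.2 nm:
E₁ = hc/λ₁ = 11.0503 eV
KE₁ = E₁ - φ = 11.0503 - 3.78 = 7.2703 eV

For λ₂ = 239.9 nm:
E₂ = hc/λ₂ = 5.1682 eV
KE₂ = E₂ - φ = 5.1682 - 3.78 = 1.3882 eV

Ratio: KE₁/KE₂ = 7.2703/1.3882 = 5.2373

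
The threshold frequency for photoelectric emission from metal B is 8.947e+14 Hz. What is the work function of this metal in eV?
3.70 eV

At the threshold frequency, photon energy equals work function:
φ = hf₀

Calculating:
φ = (6.626×10⁻³⁴ J·s)(8.947e+14 Hz)
φ = 3.70 eV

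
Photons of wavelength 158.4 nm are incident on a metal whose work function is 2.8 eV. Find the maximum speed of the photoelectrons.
1.3298e+06 m/s

First, find the maximum kinetic energy:
E_photon = hc/λ = 7.8273 eV
KE_max = E_photon - φ = 7.8273 - 2.8 = 5.0273 eV

Convert to Joules: KE_max = 5.0273 × 1.602×10⁻¹⁹ J = 8.0546e-19 J

Then use KE = ½mv² to find velocity:
v = √(2·KE/m) = √(2 × 8.0546e-19 J / 9.109e-31 kg)
v = 1.3298e+06 m/s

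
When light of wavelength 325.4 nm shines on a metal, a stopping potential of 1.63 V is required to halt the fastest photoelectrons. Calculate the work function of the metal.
2.18 eV

The stopping potential gives the maximum kinetic energy: KE_max = eV_s = 1.63 eV

From Einstein's photoelectric equation: KE_max = hc/λ - φ
Rearranging: φ = hc/λ - KE_max

Calculate photon energy:
E_photon = hc/λ = (6.626×10⁻³⁴ J·s)(3×10⁸ m/s) / (325.4×10⁻⁹ m) = 3.8102 eV

Therefore:
φ = 3.8102 - 1.63 = 2.18 eV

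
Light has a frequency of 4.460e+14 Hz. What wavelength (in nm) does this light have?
672.18 nm

Using the wave equation: c = fλ

Solving for wavelength:
λ = c/f = (3×10⁸ m/s) / (4.460e+14 Hz)
λ = 672.18 nm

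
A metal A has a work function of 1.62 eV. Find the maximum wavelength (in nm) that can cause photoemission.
765.33 nm

The threshold wavelength is when the photon energy equals the work function:
hc/λ₀ = φ

Solving for λ₀:
λ₀ = hc/φ = (6.626×10⁻³⁴ J·s)(3×10⁸ m/s) / (1.62 eV × 1.602×10⁻¹⁹ J/eV)
λ₀ = 765.33 nm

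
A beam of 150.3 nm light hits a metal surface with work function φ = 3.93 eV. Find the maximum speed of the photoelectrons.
1.2326e+06 m/s

First, find the maximum kinetic energy:
E_photon = hc/λ = 8.2491 eV
KE_max = E_photon - φ = 8.2491 - 3.93 = 4.3191 eV

Convert to Joules: KE_max = 4.3191 × 1.602×10⁻¹⁹ J = 6.9200e-19 J

Then use KE = ½mv² to find velocity:
v = √(2·KE/m) = √(2 × 6.9200e-19 J / 9.109e-31 kg)
v = 1.2326e+06 m/s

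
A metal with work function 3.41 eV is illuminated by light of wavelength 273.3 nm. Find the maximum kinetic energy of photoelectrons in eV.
1.1266 eV

Using Einstein's photoelectric equation: KE_max = hf - φ = hc/λ - φ

First, calculate the photon energy:
E_photon = hc/λ = (6.626×10⁻³⁴ J·s)(3×10⁸ m/s) / (273.3×10⁻⁹ m)
E_photon = 4.5366 eV

Then, the maximum kinetic energy:
KE_max = E_photon - φ = 4.5366 eV - 3.41 eV = 1.1266 eV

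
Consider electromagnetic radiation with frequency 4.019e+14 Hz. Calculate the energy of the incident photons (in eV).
1.6621 eV

Using E = hf:

E = hf = (6.626×10⁻³⁴ J·s)(4.019e+14 Hz)
E = 1.6621 eV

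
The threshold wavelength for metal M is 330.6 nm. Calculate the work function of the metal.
3.75 eV

At the threshold wavelength, photon energy equals work function:
φ = hc/λ₀

Calculating:
φ = (6.626×10⁻³⁴ J·s)(3×10⁸ m/s) / (330.6×10⁻⁹ m)
φ = 3.75 eV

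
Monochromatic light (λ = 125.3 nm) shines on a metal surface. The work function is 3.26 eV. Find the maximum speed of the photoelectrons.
1.5277e+06 m/s

First, find the maximum kinetic energy:
E_photon = hc/λ = 9.8950 eV
KE_max = E_photon - φ = 9.8950 - 3.26 = 6.6350 eV

Convert to Joules: KE_max = 6.6350 × 1.602×10⁻¹⁹ J = 1.0630e-18 J

Then use KE = ½mv² to find velocity:
v = √(2·KE/m) = √(2 × 1.0630e-18 J / 9.109e-31 kg)
v = 1.5277e+06 m/s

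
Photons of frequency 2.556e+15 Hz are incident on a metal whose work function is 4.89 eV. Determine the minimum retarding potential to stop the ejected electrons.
5.6808 V

The stopping potential V_s satisfies: eV_s = KE_max

First, find KE_max using Einstein's equation:
E_photon = hf = (6.626×10⁻³⁴ J·s)(2.556e+15 Hz) = 10.5708 eV
KE_max = E_photon - φ = 10.5708 - 4.89 = 5.6808 eV

Since eV_s = KE_max:
V_s = KE_max/e = 5.6808 V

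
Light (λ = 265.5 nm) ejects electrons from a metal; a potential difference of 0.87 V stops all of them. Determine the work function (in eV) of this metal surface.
3.80 eV

The stopping potential gives the maximum kinetic energy: KE_max = eV_s = 0.87 eV

From Einstein's photoelectric equation: KE_max = hc/λ - φ
Rearranging: φ = hc/λ - KE_max

Calculate photon energy:
E_photon = hc/λ = (6.626×10⁻³⁴ J·s)(3×10⁸ m/s) / (265.5×10⁻⁹ m) = 4.6698 eV

Therefore:
φ = 4.6698 - 0.87 = 3.80 eV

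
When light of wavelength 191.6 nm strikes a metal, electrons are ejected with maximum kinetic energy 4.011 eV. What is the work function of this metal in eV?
2.46 eV

From Einstein's photoelectric equation: KE_max = hf - φ = hc/λ - φ

Rearranging for φ:
φ = hc/λ - KE_max

Calculate photon energy:
E_photon = hc/λ = 6.4710 eV

Therefore:
φ = 6.4710 - 4.011 = 2.46 eV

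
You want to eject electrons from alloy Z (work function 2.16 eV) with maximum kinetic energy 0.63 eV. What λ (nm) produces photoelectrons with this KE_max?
444.39 nm

From Einstein's equation: KE_max = hc/λ - φ

Rearranging for λ:
hc/λ = KE_max + φ
λ = hc/(KE_max + φ)

Required photon energy:
E_photon = KE_max + φ = 0.63 + 2.16 = 2.79 eV

Required wavelength:
λ = hc/E_photon = (6.626×10⁻³⁴)(3×10⁸) / (2.79 × 1.602×10⁻¹⁹)
λ = 444.39 nm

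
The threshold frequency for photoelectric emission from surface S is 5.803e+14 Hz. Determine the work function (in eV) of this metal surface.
2.40 eV

At the threshold frequency, photon energy equals work function:
φ = hf₀

Calculating:
φ = (6.626×10⁻³⁴ J·s)(5.803e+14 Hz)
φ = 2.40 eV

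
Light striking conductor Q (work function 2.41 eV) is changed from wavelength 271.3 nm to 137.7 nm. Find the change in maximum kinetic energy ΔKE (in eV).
4.4339 eV

Using Einstein's equation: KE_max = hc/λ - φ

For λ₁ = 271.3 nm:
KE₁ = hc/λ₁ - φ = 4.5700 - 2.41 = 2.1600 eV

For λ₂ = 137.7 nm:
KE₂ = hc/λ₂ - φ = 9.0039 - 2.41 = 6.5939 eV

Change in KE:
ΔKE = KE₂ - KE₁ = 6.5939 - 2.1600 = 4.4339 eV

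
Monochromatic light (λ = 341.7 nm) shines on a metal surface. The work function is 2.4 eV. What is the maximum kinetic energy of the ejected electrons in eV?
1.2285 eV

Using Einstein's photoelectric equation: KE_max = hf - φ = hc/λ - φ

First, calculate the photon energy:
E_photon = hc/λ = (6.626×10⁻³⁴ J·s)(3×10⁸ m/s) / (341.7×10⁻⁹ m)
E_photon = 3.6285 eV

Then, the maximum kinetic energy:
KE_max = E_photon - φ = 3.6285 eV - 2.4 eV = 1.2285 eV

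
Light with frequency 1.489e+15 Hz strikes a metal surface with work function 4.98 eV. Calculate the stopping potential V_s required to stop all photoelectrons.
1.1780 V

The stopping potential V_s satisfies: eV_s = KE_max

First, find KE_max using Einstein's equation:
E_photon = hf = (6.626×10⁻³⁴ J·s)(1.489e+15 Hz) = 6.1580 eV
KE_max = E_photon - φ = 6.1580 - 4.98 = 1.1780 eV

Since eV_s = KE_max:
V_s = KE_max/e = 1.1780 V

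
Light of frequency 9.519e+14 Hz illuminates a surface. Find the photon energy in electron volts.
3.9367 eV

Using E = hf:

E = hf = (6.626×10⁻³⁴ J·s)(9.519e+14 Hz)
E = 3.9367 eV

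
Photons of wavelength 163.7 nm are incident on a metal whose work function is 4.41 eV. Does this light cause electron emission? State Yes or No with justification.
Yes

For photoemission, the photon energy must exceed the work function.

Photon energy: E = hc/λ = 7.5739 eV
Work function: φ = 4.41 eV

Since E_photon (7.5739 eV) > φ (4.41 eV), photoemission WILL occur.
The threshold wavelength is λ₀ = hc/φ = 281.1 nm.
Since 163.7 nm < 281.1 nm, the light has sufficient energy.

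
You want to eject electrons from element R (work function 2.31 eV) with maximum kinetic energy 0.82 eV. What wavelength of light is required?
396.12 nm

From Einstein's equation: KE_max = hc/λ - φ

Rearranging for λ:
hc/λ = KE_max + φ
λ = hc/(KE_max + φ)

Required photon energy:
E_photon = KE_max + φ = 0.82 + 2.31 = 3.13 eV

Required wavelength:
λ = hc/E_photon = (6.626×10⁻³⁴)(3×10⁸) / (3.13 × 1.602×10⁻¹⁹)
λ = 396.12 nm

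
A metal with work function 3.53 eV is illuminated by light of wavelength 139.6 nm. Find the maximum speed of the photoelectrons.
1.3720e+06 m/s

First, find the maximum kinetic energy:
E_photon = hc/λ = 8.8814 eV
KE_max = E_photon - φ = 8.8814 - 3.53 = 5.3514 eV

Convert to Joules: KE_max = 5.3514 × 1.602×10⁻¹⁹ J = 8.5739e-19 J

Then use KE = ½mv² to find velocity:
v = √(2·KE/m) = √(2 × 8.5739e-19 J / 9.109e-31 kg)
v = 1.3720e+06 m/s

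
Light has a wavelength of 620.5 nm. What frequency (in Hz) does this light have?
4.8315e+14 Hz

Using the wave equation: c = fλ

Solving for frequency:
f = c/λ = (3×10⁸ m/s) / (620.5×10⁻⁹ m)
f = 4.8315e+14 Hz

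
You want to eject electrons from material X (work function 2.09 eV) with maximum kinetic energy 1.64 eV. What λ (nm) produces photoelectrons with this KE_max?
332.40 nm

From Einstein's equation: KE_max = hc/λ - φ

Rearranging for λ:
hc/λ = KE_max + φ
λ = hc/(KE_max + φ)

Required photon energy:
E_photon = KE_max + φ = 1.64 + 2.09 = 3.73 eV

Required wavelength:
λ = hc/E_photon = (6.626×10⁻³⁴)(3×10⁸) / (3.73 × 1.602×10⁻¹⁹)
λ = 332.40 nm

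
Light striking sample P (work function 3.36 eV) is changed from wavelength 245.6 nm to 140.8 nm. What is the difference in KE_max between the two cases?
3.7575 eV

Using Einstein's equation: KE_max = hc/λ - φ

For λ₁ = 245.6 nm:
KE₁ = hc/λ₁ - φ = 5.0482 - 3.36 = 1.6882 eV

For λ₂ = 140.8 nm:
KE₂ = hc/λ₂ - φ = 8.8057 - 3.36 = 5.4457 eV

Change in KE:
ΔKE = KE₂ - KE₁ = 5.4457 - 1.6882 = 3.7575 eV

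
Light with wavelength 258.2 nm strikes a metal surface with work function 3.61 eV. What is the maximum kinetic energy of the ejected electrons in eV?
1.1919 eV

Using Einstein's photoelectric equation: KE_max = hf - φ = hc/λ - φ

First, calculate the photon energy:
E_photon = hc/λ = (6.626×10⁻³⁴ J·s)(3×10⁸ m/s) / (258.2×10⁻⁹ m)
E_photon = 4.8019 eV

Then, the maximum kinetic energy:
KE_max = E_photon - φ = 4.8019 eV - 3.61 eV = 1.1919 eV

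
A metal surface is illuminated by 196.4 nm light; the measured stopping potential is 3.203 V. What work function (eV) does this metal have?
3.11 eV

The stopping potential gives the maximum kinetic energy: KE_max = eV_s = 3.203 eV

From Einstein's photoelectric equation: KE_max = hc/λ - φ
Rearranging: φ = hc/λ - KE_max

Calculate photon energy:
E_photon = hc/λ = (6.626×10⁻³⁴ J·s)(3×10⁸ m/s) / (196.4×10⁻⁹ m) = 6.3128 eV

Therefore:
φ = 6.3128 - 3.203 = 3.11 eV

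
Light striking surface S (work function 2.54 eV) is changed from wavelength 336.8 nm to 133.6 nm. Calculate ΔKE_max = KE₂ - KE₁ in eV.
5.5990 eV

Using Einstein's equation: KE_max = hc/λ - φ

For λ₁ = 336.8 nm:
KE₁ = hc/λ₁ - φ = 3.6812 - 2.54 = 1.1412 eV

For λ₂ = 133.6 nm:
KE₂ = hc/λ₂ - φ = 9.2803 - 2.54 = 6.7403 eV

Change in KE:
ΔKE = KE₂ - KE₁ = 6.7403 - 1.1412 = 5.5990 eV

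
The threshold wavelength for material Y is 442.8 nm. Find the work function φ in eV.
2.80 eV

At the threshold wavelength, photon energy equals work function:
φ = hc/λ₀

Calculating:
φ = (6.626×10⁻³⁴ J·s)(3×10⁸ m/s) / (442.8×10⁻⁹ m)
φ = 2.80 eV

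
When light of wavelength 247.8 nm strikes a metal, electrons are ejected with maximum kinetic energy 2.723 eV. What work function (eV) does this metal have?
2.28 eV

From Einstein's photoelectric equation: KE_max = hf - φ = hc/λ - φ

Rearranging for φ:
φ = hc/λ - KE_max

Calculate photon energy:
E_photon = hc/λ = 5.0034 eV

Therefore:
φ = 5.0034 - 2.723 = 2.28 eV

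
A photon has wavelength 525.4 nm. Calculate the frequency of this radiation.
5.7060e+14 Hz

Using the wave equation: c = fλ

Solving for frequency:
f = c/λ = (3×10⁸ m/s) / (525.4×10⁻⁹ m)
f = 5.7060e+14 Hz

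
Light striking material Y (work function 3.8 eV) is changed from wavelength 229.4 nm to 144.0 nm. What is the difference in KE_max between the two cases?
3.2053 eV

Using Einstein's equation: KE_max = hc/λ - φ

For λ₁ = 229.4 nm:
KE₁ = hc/λ₁ - φ = 5.4047 - 3.8 = 1.6047 eV

For λ₂ = 144.0 nm:
KE₂ = hc/λ₂ - φ = 8.6100 - 3.8 = 4.8100 eV

Change in KE:
ΔKE = KE₂ - KE₁ = 4.8100 - 1.6047 = 3.2053 eV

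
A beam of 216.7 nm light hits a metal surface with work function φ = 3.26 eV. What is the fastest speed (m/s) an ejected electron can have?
9.3051e+05 m/s

First, find the maximum kinetic energy:
E_photon = hc/λ = 5.7215 eV
KE_max = E_photon - φ = 5.7215 - 3.26 = 2.4615 eV

Convert to Joules: KE_max = 2.4615 × 1.602×10⁻¹⁹ J = 3.9437e-19 J

Then use KE = ½mv² to find velocity:
v = √(2·KE/m) = √(2 × 3.9437e-19 J / 9.109e-31 kg)
v = 9.3051e+05 m/s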